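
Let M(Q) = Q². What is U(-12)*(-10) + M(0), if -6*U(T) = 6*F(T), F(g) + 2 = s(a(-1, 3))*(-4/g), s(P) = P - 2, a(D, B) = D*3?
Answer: -110/3 ≈ -36.667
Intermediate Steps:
a(D, B) = 3*D
s(P) = -2 + P
F(g) = -2 + 20/g (F(g) = -2 + (-2 + 3*(-1))*(-4/g) = -2 + (-2 - 3)*(-4/g) = -2 - (-20)/g = -2 + 20/g)
U(T) = 2 - 20/T (U(T) = -(-2 + 20/T) = -(-12 + 120/T)/6 = 2 - 20/T)
U(-12)*(-10) + M(0) = (2 - 20/(-12))*(-10) + 0² = (2 - 20*(-1/12))*(-10) + 0 = (2 + 5/3)*(-10) + 0 = (11/3)*(-10) + 0 = -110/3 + 0 = -110/3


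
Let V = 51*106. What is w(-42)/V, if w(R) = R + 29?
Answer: -13/5406 ≈ -0.0024047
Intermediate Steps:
w(R) = 29 + R
V = 5406
w(-42)/V = (29 - 42)/5406 = -13*1/5406 = -13/5406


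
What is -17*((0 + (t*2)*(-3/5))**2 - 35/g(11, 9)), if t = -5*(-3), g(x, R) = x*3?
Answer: -181169/33 ≈ -5490.0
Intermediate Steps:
g(x, R) = 3*x
t = 15
-17*((0 + (t*2)*(-3/5))**2 - 35/g(11, 9)) = -17*((0 + (15*2)*(-3/5))**2 - 35/(3*11)) = -17*((0 + 30*(-3*1/5))**2 - 35/33) = -17*((0 + 30*(-3/5))**2 - 35*1/33) = -17*((0 - 18)**2 - 35/33) = -17*((-18)**2 - 35/33) = -17*(324 - 35/33) = -17*10657/33 = -181169/33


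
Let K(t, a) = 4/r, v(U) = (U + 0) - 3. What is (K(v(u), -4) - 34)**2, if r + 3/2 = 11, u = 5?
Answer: 407044/361 ≈ 1127.5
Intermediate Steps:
r = 19/2 (r = -3/2 + 11 = 19/2 ≈ 9.5000)
v(U) = -3 + U (v(U) = U - 3 = -3 + U)
K(t, a) = 8/19 (K(t, a) = 4/(19/2) = 4*(2/19) = 8/19)
(K(v(u), -4) - 34)**2 = (8/19 - 34)**2 = (-638/19)**2 = 407044/361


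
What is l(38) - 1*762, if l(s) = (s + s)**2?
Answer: 5014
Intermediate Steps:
l(s) = 4*s**2 (l(s) = (2*s)**2 = 4*s**2)
l(38) - 1*762 = 4*38**2 - 1*762 = 4*1444 - 762 = 5776 - 762 = 5014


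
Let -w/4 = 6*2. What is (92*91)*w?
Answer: -401856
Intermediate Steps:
w = -48 (w = -24*2 = -4*12 = -48)
(92*91)*w = (92*91)*(-48) = 8372*(-48) = -401856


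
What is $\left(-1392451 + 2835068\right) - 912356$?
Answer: $530261$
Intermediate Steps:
$\left(-1392451 + 2835068\right) - 912356 = 1442617 - 912356 = 530261$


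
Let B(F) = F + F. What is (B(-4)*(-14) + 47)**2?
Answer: 25281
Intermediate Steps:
B(F) = 2*F
(B(-4)*(-14) + 47)**2 = ((2*(-4))*(-14) + 47)**2 = (-8*(-14) + 47)**2 = (112 + 47)**2 = 159**2 = 25281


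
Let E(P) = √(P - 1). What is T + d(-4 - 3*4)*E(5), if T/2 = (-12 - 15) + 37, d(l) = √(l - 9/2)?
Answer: 20 + I*√82 ≈ 20.0 + 9.0554*I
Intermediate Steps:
E(P) = √(-1 + P)
d(l) = √(-9/2 + l) (d(l) = √(l - 9*½) = √(l - 9/2) = √(-9/2 + l))
T = 20 (T = 2*((-12 - 15) + 37) = 2*(-27 + 37) = 2*10 = 20)
T + d(-4 - 3*4)*E(5) = 20 + (√(-18 + 4*(-4 - 3*4))/2)*√(-1 + 5) = 20 + (√(-18 + 4*(-4 - 12))/2)*√4 = 20 + (√(-18 + 4*(-16))/2)*2 = 20 + (√(-18 - 64)/2)*2 = 20 + (√(-82)/2)*2 = 20 + ((I*√82)/2)*2 = 20 + (I*√82/2)*2 = 20 + I*√82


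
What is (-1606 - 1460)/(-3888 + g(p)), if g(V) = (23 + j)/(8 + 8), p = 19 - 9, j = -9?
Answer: 24528/31097 ≈ 0.78876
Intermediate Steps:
p = 10
g(V) = 7/8 (g(V) = (23 - 9)/(8 + 8) = 14/16 = 14*(1/16) = 7/8)
(-1606 - 1460)/(-3888 + g(p)) = (-1606 - 1460)/(-3888 + 7/8) = -3066/(-31097/8) = -3066*(-8/31097) = 24528/31097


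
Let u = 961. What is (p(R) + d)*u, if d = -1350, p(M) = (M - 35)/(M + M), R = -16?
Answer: -41466189/32 ≈ -1.2958e+6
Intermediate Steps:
p(M) = (-35 + M)/(2*M) (p(M) = (-35 + M)/((2*M)) = (-35 + M)*(1/(2*M)) = (-35 + M)/(2*M))
(p(R) + d)*u = ((½)*(-35 - 16)/(-16) - 1350)*961 = ((½)*(-1/16)*(-51) - 1350)*961 = (51/32 - 1350)*961 = -43149/32*961 = -41466189/32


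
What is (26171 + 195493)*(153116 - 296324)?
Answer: -31744058112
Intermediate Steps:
(26171 + 195493)*(153116 - 296324) = 221664*(-143208) = -31744058112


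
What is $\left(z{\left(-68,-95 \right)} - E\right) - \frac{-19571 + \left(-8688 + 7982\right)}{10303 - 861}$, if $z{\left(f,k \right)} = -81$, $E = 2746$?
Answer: $- \frac{26672257}{9442} \approx -2824.9$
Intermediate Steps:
$\left(z{\left(-68,-95 \right)} - E\right) - \frac{-19571 + \left(-8688 + 7982\right)}{10303 - 861} = \left(-81 - 2746\right) - \frac{-19571 + \left(-8688 + 7982\right)}{10303 - 861} = \left(-81 - 2746\right) - \frac{-19571 - 706}{10303 - 861} = -2827 - - \frac{20277}{10303 - 861} = -2827 - - \frac{20277}{9442} = -2827 + \frac{20277}{9442} = - \frac{26672257}{9442}$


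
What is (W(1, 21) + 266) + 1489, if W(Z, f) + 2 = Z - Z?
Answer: 1753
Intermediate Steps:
W(Z, f) = -2 (W(Z, f) = -2 + (Z - Z) = -2 + 0 = -2)
(W(1, 21) + 266) + 1489 = (-2 + 266) + 1489 = 264 + 1489 = 1753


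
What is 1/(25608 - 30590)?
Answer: -1/4982 ≈ -0.00020072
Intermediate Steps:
1/(25608 - 30590) = 1/(-4982) = -1/4982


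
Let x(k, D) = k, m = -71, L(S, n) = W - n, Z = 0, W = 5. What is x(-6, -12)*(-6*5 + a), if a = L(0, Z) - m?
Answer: -276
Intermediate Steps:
L(S, n) = 5 - n
a = 76 (a = (5 - 1*0) - 1*(-71) = (5 + 0) + 71 = 5 + 71 = 76)
x(-6, -12)*(-6*5 + a) = -6*(-6*5 + 76) = -6*(-30 + 76) = -6*46 = -276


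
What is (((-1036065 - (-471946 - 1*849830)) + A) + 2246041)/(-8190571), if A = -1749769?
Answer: -781983/8190571 ≈ -0.095474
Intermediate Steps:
(((-1036065 - (-471946 - 1*849830)) + A) + 2246041)/(-8190571) = (((-1036065 - (-471946 - 1*849830)) - 1749769) + 2246041)/(-8190571) = (((-1036065 - (-471946 - 849830)) - 1749769) + 2246041)*(-1/8190571) = (((-1036065 - 1*(-1321776)) - 1749769) + 2246041)*(-1/8190571) = (((-1036065 + 1321776) - 1749769) + 2246041)*(-1/8190571) = ((285711 - 1749769) + 2246041)*(-1/8190571) = (-1464058 + 2246041)*(-1/8190571) = 781983*(-1/8190571) = -781983/8190571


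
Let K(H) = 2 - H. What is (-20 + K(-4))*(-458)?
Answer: 6412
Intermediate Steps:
(-20 + K(-4))*(-458) = (-20 + (2 - 1*(-4)))*(-458) = (-20 + (2 + 4))*(-458) = (-20 + 6)*(-458) = -14*(-458) = 6412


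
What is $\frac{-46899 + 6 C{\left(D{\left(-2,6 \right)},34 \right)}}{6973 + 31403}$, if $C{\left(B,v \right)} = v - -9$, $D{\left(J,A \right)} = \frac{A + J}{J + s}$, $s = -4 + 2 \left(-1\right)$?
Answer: $- \frac{15547}{12792} \approx -1.2154$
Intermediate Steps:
$s = -6$ ($s = -4 - 2 = -6$)
$D{\left(J,A \right)} = \frac{A + J}{-6 + J}$ ($D{\left(J,A \right)} = \frac{A + J}{J - 6} = \frac{A + J}{-6 + J}$)
$C{\left(B,v \right)} = 9 + v$ ($C{\left(B,v \right)} = v + 9 = 9 + v$)
$\frac{-46899 + 6 C{\left(D{\left(-2,6 \right)},34 \right)}}{6973 + 31403} = \frac{-46899 + 6 \left(9 + 34\right)}{6973 + 31403} = \frac{-46899 + 6 \cdot 43}{38376} = \left(-46899 + 258\right) \frac{1}{38376} = \left(-46641\right) \frac{1}{38376} = - \frac{15547}{12792}$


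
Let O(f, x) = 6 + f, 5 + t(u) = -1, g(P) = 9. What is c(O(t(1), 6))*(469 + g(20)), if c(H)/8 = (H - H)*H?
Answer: 0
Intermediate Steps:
t(u) = -6 (t(u) = -5 - 1 = -6)
c(H) = 0 (c(H) = 8*((H - H)*H) = 8*(0*H) = 8*0 = 0)
c(O(t(1), 6))*(469 + g(20)) = 0*(469 + 9) = 0*478 = 0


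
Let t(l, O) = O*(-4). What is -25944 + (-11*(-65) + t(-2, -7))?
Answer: -25201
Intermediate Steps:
t(l, O) = -4*O
-25944 + (-11*(-65) + t(-2, -7)) = -25944 + (-11*(-65) - 4*(-7)) = -25944 + (715 + 28) = -25944 + 743 = -25201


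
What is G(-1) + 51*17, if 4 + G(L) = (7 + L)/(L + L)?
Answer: 860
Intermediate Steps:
G(L) = -4 + (7 + L)/(2*L) (G(L) = -4 + (7 + L)/(L + L) = -4 + (7 + L)/((2*L)) = -4 + (7 + L)*(1/(2*L)) = -4 + (7 + L)/(2*L))
G(-1) + 51*17 = (7/2)*(1 - 1*(-1))/(-1) + 51*17 = (7/2)*(-1)*(1 + 1) + 867 = (7/2)*(-1)*2 + 867 = -7 + 867 = 860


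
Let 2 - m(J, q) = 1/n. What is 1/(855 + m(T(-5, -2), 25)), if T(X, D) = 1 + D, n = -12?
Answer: 12/10285 ≈ 0.0011667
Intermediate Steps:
m(J, q) = 25/12 (m(J, q) = 2 - 1/(-12) = 2 - 1*(-1/12) = 2 + 1/12 = 25/12)
1/(855 + m(T(-5, -2), 25)) = 1/(855 + 25/12) = 1/(10285/12) = 12/10285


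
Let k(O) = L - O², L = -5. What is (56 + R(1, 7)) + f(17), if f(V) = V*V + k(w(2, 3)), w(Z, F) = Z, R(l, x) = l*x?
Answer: 343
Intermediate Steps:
k(O) = -5 - O²
f(V) = -9 + V² (f(V) = V*V + (-5 - 1*2²) = V² + (-5 - 1*4) = V² + (-5 - 4) = V² - 9 = -9 + V²)
(56 + R(1, 7)) + f(17) = (56 + 1*7) + (-9 + 17²) = (56 + 7) + (-9 + 289) = 63 + 280 = 343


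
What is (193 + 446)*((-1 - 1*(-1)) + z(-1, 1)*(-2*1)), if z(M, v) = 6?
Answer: -7668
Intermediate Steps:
(193 + 446)*((-1 - 1*(-1)) + z(-1, 1)*(-2*1)) = (193 + 446)*((-1 - 1*(-1)) + 6*(-2*1)) = 639*((-1 + 1) + 6*(-2)) = 639*(0 - 12) = 639*(-12) = -7668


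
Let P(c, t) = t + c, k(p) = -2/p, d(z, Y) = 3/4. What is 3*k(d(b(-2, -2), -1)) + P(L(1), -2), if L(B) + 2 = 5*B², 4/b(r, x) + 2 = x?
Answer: -7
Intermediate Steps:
b(r, x) = 4/(-2 + x)
d(z, Y) = ¾ (d(z, Y) = 3*(¼) = ¾)
L(B) = -2 + 5*B²
P(c, t) = c + t
3*k(d(b(-2, -2), -1)) + P(L(1), -2) = 3*(-2/¾) + ((-2 + 5*1²) - 2) = 3*(-2*4/3) + ((-2 + 5*1) - 2) = 3*(-8/3) + ((-2 + 5) - 2) = -8 + (3 - 2) = -8 + 1 = -7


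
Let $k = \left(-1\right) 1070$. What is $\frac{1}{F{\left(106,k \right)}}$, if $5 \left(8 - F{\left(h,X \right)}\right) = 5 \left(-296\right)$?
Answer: $\frac{1}{304} \approx 0.0032895$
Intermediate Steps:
$k = -1070$
$F{\left(h,X \right)} = 304$ ($F{\left(h,X \right)} = 8 - \frac{5 \left(-296\right)}{5} = 8 - -296 = 8 + 296 = 304$)
$\frac{1}{F{\left(106,k \right)}} = \frac{1}{304}$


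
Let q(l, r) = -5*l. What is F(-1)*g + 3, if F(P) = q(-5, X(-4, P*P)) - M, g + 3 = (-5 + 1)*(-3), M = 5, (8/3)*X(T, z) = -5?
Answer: 183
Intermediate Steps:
X(T, z) = -15/8 (X(T, z) = (3/8)*(-5) = -15/8)
g = 9 (g = -3 + (-5 + 1)*(-3) = -3 - 4*(-3) = -3 + 12 = 9)
F(P) = 20 (F(P) = -5*(-5) - 1*5 = 25 - 5 = 20)
F(-1)*g + 3 = 20*9 + 3 = 180 + 3 = 183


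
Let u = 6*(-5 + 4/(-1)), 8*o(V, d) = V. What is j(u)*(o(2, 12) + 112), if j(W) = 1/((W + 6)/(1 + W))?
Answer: 23797/192 ≈ 123.94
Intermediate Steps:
o(V, d) = V/8
u = -54 (u = 6*(-5 + 4*(-1)) = 6*(-5 - 4) = 6*(-9) = -54)
j(W) = (1 + W)/(6 + W) (j(W) = 1/((6 + W)/(1 + W)) = (1 + W)/(6 + W))
j(u)*(o(2, 12) + 112) = ((1 - 54)/(6 - 54))*((1/8)*2 + 112) = (-53/(-48))*(1/4 + 112) = -1/48*(-53)*(449/4) = (53/48)*(449/4) = 23797/192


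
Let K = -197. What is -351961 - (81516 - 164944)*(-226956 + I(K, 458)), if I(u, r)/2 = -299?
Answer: -18984727073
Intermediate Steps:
I(u, r) = -598 (I(u, r) = 2*(-299) = -598)
-351961 - (81516 - 164944)*(-226956 + I(K, 458)) = -351961 - (81516 - 164944)*(-226956 - 598) = -351961 - (-83428)*(-227554) = -351961 - 1*18984375112 = -351961 - 18984375112 = -18984727073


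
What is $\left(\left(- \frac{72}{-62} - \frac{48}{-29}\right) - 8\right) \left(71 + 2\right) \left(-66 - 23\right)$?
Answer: $\frac{30276020}{899} \approx 33677.0$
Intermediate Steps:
$\left(\left(- \frac{72}{-62} - \frac{48}{-29}\right) - 8\right) \left(71 + 2\right) \left(-66 - 23\right) = \left(\left(\left(-72\right) \left(- \frac{1}{62}\right) - - \frac{48}{29}\right) - 8\right) 73 \left(-89\right) = \left(\left(\frac{36}{31} + \frac{48}{29}\right) - 8\right) \left(-6497\right) = \left(\frac{2532}{899} - 8\right) \left(-6497\right) = \left(- \frac{4660}{899}\right) \left(-6497\right) = \frac{30276020}{899}$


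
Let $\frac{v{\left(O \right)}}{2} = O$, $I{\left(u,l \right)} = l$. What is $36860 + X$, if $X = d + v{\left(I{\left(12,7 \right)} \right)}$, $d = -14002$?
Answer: $22872$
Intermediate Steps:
$v{\left(O \right)} = 2 O$
$X = -13988$ ($X = -14002 + 2 \cdot 7 = -14002 + 14 = -13988$)
$36860 + X = 36860 - 13988 = 22872$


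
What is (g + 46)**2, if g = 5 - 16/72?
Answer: 208849/81 ≈ 2578.4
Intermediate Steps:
g = 43/9 (g = 5 - 16/72 = 5 - 1*2/9 = 5 - 2/9 = 43/9 ≈ 4.7778)
(g + 46)**2 = (43/9 + 46)**2 = (457/9)**2 = 208849/81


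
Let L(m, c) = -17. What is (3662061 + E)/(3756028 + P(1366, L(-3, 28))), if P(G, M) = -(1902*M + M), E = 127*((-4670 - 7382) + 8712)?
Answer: 3237881/3788379 ≈ 0.85469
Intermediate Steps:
E = -424180 (E = 127*(-12052 + 8712) = 127*(-3340) = -424180)
P(G, M) = -1903*M
(3662061 + E)/(3756028 + P(1366, L(-3, 28))) = (3662061 - 424180)/(3756028 - 1903*(-17)) = 3237881/(3756028 + 32351) = 3237881/3788379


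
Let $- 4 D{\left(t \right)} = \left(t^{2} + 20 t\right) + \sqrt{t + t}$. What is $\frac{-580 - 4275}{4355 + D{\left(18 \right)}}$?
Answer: $- \frac{1942}{1673} \approx -1.1608$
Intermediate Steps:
$D{\left(t \right)} = - 5 t - \frac{t^{2}}{4} - \frac{\sqrt{2} \sqrt{t}}{4}$ ($D{\left(t \right)} = - \frac{\left(t^{2} + 20 t\right) + \sqrt{t + t}}{4} = - \frac{\left(t^{2} + 20 t\right) + \sqrt{2 t}}{4} = - \frac{\left(t^{2} + 20 t\right) + \sqrt{2} \sqrt{t}}{4} = - \frac{t^{2} + 20 t + \sqrt{2} \sqrt{t}}{4} = - 5 t - \frac{t^{2}}{4} - \frac{\sqrt{2} \sqrt{t}}{4}$)
$\frac{-580 - 4275}{4355 + D{\left(18 \right)}} = \frac{-580 - 4275}{4355 - \left(90 + 81 + \frac{\sqrt{2} \sqrt{18}}{4}\right)} = - \frac{4855}{4355 - \left(171 + \frac{\sqrt{2} \cdot 3 \sqrt{2}}{4}\right)} = - \frac{4855}{4355 - \frac{345}{2}} = - \frac{4855}{\frac{8365}{2}} = \left(-4855\right) \frac{2}{8365} = - \frac{1942}{1673}$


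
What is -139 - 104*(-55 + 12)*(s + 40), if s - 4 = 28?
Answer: 321845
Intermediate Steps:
s = 32 (s = 4 + 28 = 32)
-139 - 104*(-55 + 12)*(s + 40) = -139 - 104*(-55 + 12)*(32 + 40) = -139 - (-4472)*72 = -139 - 104*(-3096) = -139 + 321984 = 321845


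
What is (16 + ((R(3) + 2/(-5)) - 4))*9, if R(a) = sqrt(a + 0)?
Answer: 522/5 + 9*sqrt(3) ≈ 119.99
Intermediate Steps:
R(a) = sqrt(a)
(16 + ((R(3) + 2/(-5)) - 4))*9 = (16 + ((sqrt(3) + 2/(-5)) - 4))*9 = (16 + ((sqrt(3) + 2*(-1/5)) - 4))*9 = (16 + ((sqrt(3) - 2/5) - 4))*9 = (16 + ((-2/5 + sqrt(3)) - 4))*9 = (16 + (-22/5 + sqrt(3)))*9 = (58/5 + sqrt(3))*9 = 522/5 + 9*sqrt(3)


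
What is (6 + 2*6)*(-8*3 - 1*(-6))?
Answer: -324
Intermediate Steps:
(6 + 2*6)*(-8*3 - 1*(-6)) = (6 + 12)*(-24 + 6) = 18*(-18) = -324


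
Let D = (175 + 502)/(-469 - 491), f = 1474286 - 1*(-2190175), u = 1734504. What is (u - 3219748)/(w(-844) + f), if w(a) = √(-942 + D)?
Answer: -5224913964944640/12891143444605157 + 11881952*I*√13574955/12891143444605157 ≈ -0.40531 + 3.396e-6*I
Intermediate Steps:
f = 3664461 (f = 1474286 + 2190175 = 3664461)
D = -677/960 (D = 677/(-960) = 677*(-1/960) = -677/960 ≈ -0.70521)
w(a) = I*√13574955/120 (w(a) = √(-942 - 677/960) = √(-904997/960) = I*√13574955/120)
(u - 3219748)/(w(-844) + f) = (1734504 - 3219748)/(I*√13574955/120 + 3664461) = -1485244/(3664461 + I*√13574955/120)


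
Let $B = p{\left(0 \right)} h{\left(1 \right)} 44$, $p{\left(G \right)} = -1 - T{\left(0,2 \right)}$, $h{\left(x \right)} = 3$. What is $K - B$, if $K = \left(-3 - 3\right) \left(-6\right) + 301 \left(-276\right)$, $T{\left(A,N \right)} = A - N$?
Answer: $-83172$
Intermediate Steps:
$p{\left(G \right)} = 1$ ($p{\left(G \right)} = -1 - \left(0 - 2\right) = -1 - -2 = -1 + 2 = 1$)
$B = 132$ ($B = 1 \cdot 3 \cdot 44 = 3 \cdot 44 = 132$)
$K = -83040$ ($K = \left(-6\right) \left(-6\right) - 83076 = 36 - 83076 = -83040$)
$K - B = -83040 - 132 = -83172$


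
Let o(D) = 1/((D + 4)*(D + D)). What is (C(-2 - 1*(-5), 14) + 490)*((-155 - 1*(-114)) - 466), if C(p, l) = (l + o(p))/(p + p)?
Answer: -20967661/84 ≈ -2.4962e+5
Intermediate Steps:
o(D) = 1/(2*D*(4 + D)) (o(D) = 1/((4 + D)*(2*D)) = 1/(2*D*(4 + D)))
C(p, l) = (l + 1/(2*p*(4 + p)))/(2*p) (C(p, l) = (l + 1/(2*p*(4 + p)))/(p + p) = (l + 1/(2*p*(4 + p)))/((2*p)) = (l + 1/(2*p*(4 + p)))*(1/(2*p)) = (l + 1/(2*p*(4 + p)))/(2*p))
(C(-2 - 1*(-5), 14) + 490)*((-155 - 1*(-114)) - 466) = ((1 + 2*14*(-2 - 1*(-5))*(4 + (-2 - 1*(-5))))/(4*(-2 - 1*(-5))**2*(4 + (-2 - 1*(-5)))) + 490)*((-155 - 1*(-114)) - 466) = ((1 + 2*14*(-2 + 5)*(4 + (-2 + 5)))/(4*(-2 + 5)**2*(4 + (-2 + 5))) + 490)*((-155 + 114) - 466) = ((1/4)*(1 + 2*14*3*(4 + 3))/(3**2*(4 + 3)) + 490)*(-41 - 466) = ((1/4)*(1/9)*(1 + 2*14*3*7)/7 + 490)*(-507) = ((1/4)*(1/9)*(1/7)*(1 + 588) + 490)*(-507) = ((1/4)*(1/9)*(1/7)*589 + 490)*(-507) = (589/252 + 490)*(-507) = (124069/252)*(-507) = -20967661/84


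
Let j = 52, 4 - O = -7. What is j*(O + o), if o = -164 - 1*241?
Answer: -20488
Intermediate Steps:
O = 11 (O = 4 - 1*(-7) = 4 + 7 = 11)
o = -405 (o = -164 - 241 = -405)
j*(O + o) = 52*(11 - 405) = 52*(-394) = -20488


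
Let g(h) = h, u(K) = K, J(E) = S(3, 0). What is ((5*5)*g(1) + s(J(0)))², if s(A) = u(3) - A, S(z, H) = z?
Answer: 625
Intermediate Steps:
J(E) = 3
s(A) = 3 - A
((5*5)*g(1) + s(J(0)))² = ((5*5)*1 + (3 - 1*3))² = (25*1 + (3 - 3))² = (25 + 0)² = 25² = 625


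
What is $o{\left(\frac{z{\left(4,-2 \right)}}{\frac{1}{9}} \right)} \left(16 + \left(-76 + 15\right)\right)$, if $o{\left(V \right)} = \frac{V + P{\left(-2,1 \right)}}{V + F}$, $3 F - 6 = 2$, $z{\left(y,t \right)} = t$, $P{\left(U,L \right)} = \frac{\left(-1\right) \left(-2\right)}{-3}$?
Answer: $- \frac{1260}{23} \approx -54.783$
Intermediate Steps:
$P{\left(U,L \right)} = - \frac{2}{3}$ ($P{\left(U,L \right)} = 2 \left(- \frac{1}{3}\right) = - \frac{2}{3}$)
$F = \frac{8}{3}$ ($F = 2 + \frac{1}{3} \cdot 2 = 2 + \frac{2}{3} = \frac{8}{3} \approx 2.6667$)
$o{\left(V \right)} = \frac{- \frac{2}{3} + V}{\frac{8}{3} + V}$ ($o{\left(V \right)} = \frac{V - \frac{2}{3}}{V + \frac{8}{3}} = \frac{- \frac{2}{3} + V}{\frac{8}{3} + V}$)
$o{\left(\frac{z{\left(4,-2 \right)}}{\frac{1}{9}} \right)} \left(16 + \left(-76 + 15\right)\right) = \frac{-2 + 3 \left(- \frac{2}{\frac{1}{9}}\right)}{8 + 3 \left(- \frac{2}{\frac{1}{9}}\right)} \left(16 + \left(-76 + 15\right)\right) = \frac{-2 + 3 \left(- 2 \frac{1}{\frac{1}{9}}\right)}{8 + 3 \left(- 2 \frac{1}{\frac{1}{9}}\right)} \left(16 - 61\right) = \frac{-2 + 3 \left(\left(-2\right) 9\right)}{8 + 3 \left(\left(-2\right) 9\right)} \left(-45\right) = \frac{-2 + 3 \left(-18\right)}{8 + 3 \left(-18\right)} \left(-45\right) = \frac{-2 - 54}{8 - 54} \left(-45\right) = \frac{1}{-46} \left(-56\right) \left(-45\right) = \left(- \frac{1}{46}\right) \left(-56\right) \left(-45\right) = \frac{28}{23} \left(-45\right) = - \frac{1260}{23}$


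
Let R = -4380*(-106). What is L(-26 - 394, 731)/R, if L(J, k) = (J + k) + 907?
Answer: 203/77380 ≈ 0.0026234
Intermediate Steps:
R = 464280
L(J, k) = 907 + J + k
L(-26 - 394, 731)/R = (907 + (-26 - 394) + 731)/464280 = (907 - 420 + 731)*(1/464280) = 1218*(1/464280) = 203/77380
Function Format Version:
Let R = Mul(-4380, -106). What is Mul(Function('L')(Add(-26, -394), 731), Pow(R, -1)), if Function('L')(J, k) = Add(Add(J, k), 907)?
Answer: Rational(203, 77380) ≈ 0.0026234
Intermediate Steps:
R = 464280
Function('L')(J, k) = Add(907, J, k)
Mul(Function('L')(Add(-26, -394), 731), Pow(R, -1)) = Mul(Add(907, Add(-26, -394), 731), Pow(464280, -1)) = Mul(Add(907, -420, 731), Rational(1, 464280)) = Mul(1218, Rational(1, 464280)) = Rational(203, 77380)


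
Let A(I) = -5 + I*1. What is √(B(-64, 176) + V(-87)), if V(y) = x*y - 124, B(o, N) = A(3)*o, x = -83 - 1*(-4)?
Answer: 23*√13 ≈ 82.928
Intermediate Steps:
x = -79 (x = -83 + 4 = -79)
A(I) = -5 + I
B(o, N) = -2*o (B(o, N) = (-5 + 3)*o = -2*o)
V(y) = -124 - 79*y (V(y) = -79*y - 124 = -124 - 79*y)
√(B(-64, 176) + V(-87)) = √(-2*(-64) + (-124 - 79*(-87))) = √(128 + (-124 + 6873)) = √(128 + 6749) = √6877 = 23*√13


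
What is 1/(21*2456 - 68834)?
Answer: -1/17258 ≈ -5.7944e-5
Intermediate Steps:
1/(21*2456 - 68834) = 1/(51576 - 68834) = 1/(-17258) = -1/17258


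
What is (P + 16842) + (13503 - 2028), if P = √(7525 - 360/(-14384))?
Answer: 28317 + √24326931010/1798 ≈ 28404.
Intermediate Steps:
P = √24326931010/1798 (P = √(7525 - 360*(-1/14384)) = √(7525 + 45/1798) = √(13529995/1798) = √24326931010/1798 ≈ 86.747)
(P + 16842) + (13503 - 2028) = (√24326931010/1798 + 16842) + (13503 - 2028) = (16842 + √24326931010/1798) + 11475 = 28317 + √24326931010/1798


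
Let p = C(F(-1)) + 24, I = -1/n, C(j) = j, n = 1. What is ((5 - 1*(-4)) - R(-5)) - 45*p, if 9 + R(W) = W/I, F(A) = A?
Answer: -1022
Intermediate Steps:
I = -1 (I = -1/1 = -1*1 = -1)
R(W) = -9 - W (R(W) = -9 + W/(-1) = -9 + W*(-1) = -9 - W)
p = 23 (p = -1 + 24 = 23)
((5 - 1*(-4)) - R(-5)) - 45*p = ((5 - 1*(-4)) - (-9 - 1*(-5))) - 45*23 = ((5 + 4) - (-9 + 5)) - 1035 = (9 - 1*(-4)) - 1035 = (9 + 4) - 1035 = 13 - 1035 = -1022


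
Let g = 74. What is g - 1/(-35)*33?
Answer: 2623/35 ≈ 74.943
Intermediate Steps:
g - 1/(-35)*33 = 74 - 1/(-35)*33 = 74 - 1*(-1/35)*33 = 74 + (1/35)*33 = 74 + 33/35 = 2623/35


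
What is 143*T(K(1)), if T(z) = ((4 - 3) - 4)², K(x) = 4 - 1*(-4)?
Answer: 1287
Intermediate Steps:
K(x) = 8 (K(x) = 4 + 4 = 8)
T(z) = 9 (T(z) = (1 - 4)² = (-3)² = 9)
143*T(K(1)) = 143*9 = 1287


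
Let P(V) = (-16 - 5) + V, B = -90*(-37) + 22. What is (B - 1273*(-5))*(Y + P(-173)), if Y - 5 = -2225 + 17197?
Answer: 143646411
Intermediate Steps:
B = 3352 (B = 3330 + 22 = 3352)
P(V) = -21 + V
Y = 14977 (Y = 5 + (-2225 + 17197) = 5 + 14972 = 14977)
(B - 1273*(-5))*(Y + P(-173)) = (3352 - 1273*(-5))*(14977 + (-21 - 173)) = (3352 + 6365)*(14977 - 194) = 9717*14783 = 143646411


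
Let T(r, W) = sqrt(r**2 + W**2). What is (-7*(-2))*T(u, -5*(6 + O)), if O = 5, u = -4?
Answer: 14*sqrt(3041) ≈ 772.03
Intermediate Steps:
T(r, W) = sqrt(W**2 + r**2)
(-7*(-2))*T(u, -5*(6 + O)) = (-7*(-2))*sqrt((-5*(6 + 5))**2 + (-4)**2) = 14*sqrt((-5*11)**2 + 16) = 14*sqrt((-55)**2 + 16) = 14*sqrt(3025 + 16) = 14*sqrt(3041)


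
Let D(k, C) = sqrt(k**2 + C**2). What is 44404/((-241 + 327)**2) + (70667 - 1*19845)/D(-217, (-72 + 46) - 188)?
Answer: 11101/1849 + 50822*sqrt(92885)/92885 ≈ 172.76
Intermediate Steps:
D(k, C) = sqrt(C**2 + k**2)
44404/((-241 + 327)**2) + (70667 - 1*19845)/D(-217, (-72 + 46) - 188) = 44404/((-241 + 327)**2) + (70667 - 1*19845)/(sqrt(((-72 + 46) - 188)**2 + (-217)**2)) = 44404/(86**2) + (70667 - 19845)/(sqrt((-26 - 188)**2 + 47089)) = 44404/7396 + 50822/(sqrt((-214)**2 + 47089)) = 44404*(1/7396) + 50822/(sqrt(45796 + 47089)) = 11101/1849 + 50822/(sqrt(92885)) = 11101/1849 + 50822*(sqrt(92885)/92885) = 11101/1849 + 50822*sqrt(92885)/92885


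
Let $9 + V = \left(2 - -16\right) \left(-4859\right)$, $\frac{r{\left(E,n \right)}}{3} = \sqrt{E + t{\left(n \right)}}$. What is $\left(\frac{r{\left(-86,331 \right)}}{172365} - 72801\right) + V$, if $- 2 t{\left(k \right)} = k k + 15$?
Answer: $-160272 + \frac{i \sqrt{54874}}{57455} \approx -1.6027 \cdot 10^{5} + 0.0040771 i$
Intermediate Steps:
$t{\left(k \right)} = - \frac{15}{2} - \frac{k^{2}}{2}$ ($t{\left(k \right)} = - \frac{k k + 15}{2} = - \frac{k^{2} + 15}{2} = - \frac{15 + k^{2}}{2} = - \frac{15}{2} - \frac{k^{2}}{2}$)
$r{\left(E,n \right)} = 3 \sqrt{- \frac{15}{2} + E - \frac{n^{2}}{2}}$ ($r{\left(E,n \right)} = 3 \sqrt{E - \left(\frac{15}{2} + \frac{n^{2}}{2}\right)} = 3 \sqrt{- \frac{15}{2} + E - \frac{n^{2}}{2}}$)
$V = -87471$ ($V = -9 + \left(2 - -16\right) \left(-4859\right) = -9 + \left(2 + 16\right) \left(-4859\right) = -9 + 18 \left(-4859\right) = -9 - 87462 = -87471$)
$\left(\frac{r{\left(-86,331 \right)}}{172365} - 72801\right) + V = \left(\frac{\frac{3}{2} \sqrt{-30 - 2 \cdot 331^{2} + 4 \left(-86\right)}}{172365} - 72801\right) - 87471 = \left(\frac{3 \sqrt{-30 - 219122 - 344}}{2} \cdot \frac{1}{172365} - 72801\right) - 87471 = \left(\frac{3 \sqrt{-219496}}{2} \cdot \frac{1}{172365} - 72801\right) - 87471 = \left(\frac{3 \cdot 2 i \sqrt{54874}}{2} \cdot \frac{1}{172365} - 72801\right) - 87471 = \left(3 i \sqrt{54874} \cdot \frac{1}{172365} - 72801\right) - 87471 = \left(\frac{i \sqrt{54874}}{57455} - 72801\right) - 87471 = \left(-72801 + \frac{i \sqrt{54874}}{57455}\right) - 87471 = -160272 + \frac{i \sqrt{54874}}{57455}$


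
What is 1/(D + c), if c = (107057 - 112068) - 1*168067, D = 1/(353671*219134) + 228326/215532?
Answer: -2088002376234531/361385063327524438231 ≈ -5.7778e-6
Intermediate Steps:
D = 2211946395718187/2088002376234531 (D = (1/353671)*(1/219134) + 228326*(1/215532) = 1/77501340914 + 114163/107766 = 2211946395718187/2088002376234531 ≈ 1.0594)
c = -173078 (c = -5011 - 168067 = -173078)
1/(D + c) = 1/(2211946395718187/2088002376234531 - 173078) = 1/(-361385063327524438231/2088002376234531) = -2088002376234531/361385063327524438231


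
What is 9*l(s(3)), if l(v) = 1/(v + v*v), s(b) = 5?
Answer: 3/10 ≈ 0.30000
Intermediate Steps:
l(v) = 1/(v + v**2)
9*l(s(3)) = 9*(1/(5*(1 + 5))) = 9*((1/5)/6) = 9*((1/5)*(1/6)) = 9*(1/30) = 3/10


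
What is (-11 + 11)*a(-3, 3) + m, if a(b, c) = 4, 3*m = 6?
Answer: 2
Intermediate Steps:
m = 2 (m = (1/3)*6 = 2)
(-11 + 11)*a(-3, 3) + m = (-11 + 11)*4 + 2 = 0*4 + 2 = 0 + 2 = 2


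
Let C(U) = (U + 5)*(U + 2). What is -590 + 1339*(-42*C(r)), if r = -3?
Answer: 111886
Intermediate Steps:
C(U) = (2 + U)*(5 + U) (C(U) = (5 + U)*(2 + U) = (2 + U)*(5 + U))
-590 + 1339*(-42*C(r)) = -590 + 1339*(-42*(10 + (-3)² + 7*(-3))) = -590 + 1339*(-42*(10 + 9 - 21)) = -590 + 1339*(-42*(-2)) = -590 + 1339*84 = -590 + 112476 = 111886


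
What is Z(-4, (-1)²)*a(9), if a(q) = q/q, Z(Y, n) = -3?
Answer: -3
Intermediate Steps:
a(q) = 1
Z(-4, (-1)²)*a(9) = -3*1 = -3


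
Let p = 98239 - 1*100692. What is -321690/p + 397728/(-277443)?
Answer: 9808334654/75618631 ≈ 129.71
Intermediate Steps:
p = -2453 (p = 98239 - 100692 = -2453)
-321690/p + 397728/(-277443) = -321690/(-2453) + 397728/(-277443) = -321690*(-1/2453) + 397728*(-1/277443) = 321690/2453 - 44192/30827 = 9808334654/75618631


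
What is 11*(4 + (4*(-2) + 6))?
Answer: 22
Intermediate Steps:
11*(4 + (4*(-2) + 6)) = 11*(4 + (-8 + 6)) = 11*(4 - 2) = 11*2 = 22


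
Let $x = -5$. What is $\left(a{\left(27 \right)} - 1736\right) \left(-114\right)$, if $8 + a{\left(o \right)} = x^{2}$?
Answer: $195966$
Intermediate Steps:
$a{\left(o \right)} = 17$ ($a{\left(o \right)} = -8 + \left(-5\right)^{2} = -8 + 25 = 17$)
$\left(a{\left(27 \right)} - 1736\right) \left(-114\right) = \left(17 - 1736\right) \left(-114\right) = \left(-1719\right) \left(-114\right) = 195966$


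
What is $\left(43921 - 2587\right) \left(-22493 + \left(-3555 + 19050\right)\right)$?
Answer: $-289255332$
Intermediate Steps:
$\left(43921 - 2587\right) \left(-22493 + \left(-3555 + 19050\right)\right) = 41334 \left(-22493 + 15495\right) = 41334 \left(-6998\right) = -289255332$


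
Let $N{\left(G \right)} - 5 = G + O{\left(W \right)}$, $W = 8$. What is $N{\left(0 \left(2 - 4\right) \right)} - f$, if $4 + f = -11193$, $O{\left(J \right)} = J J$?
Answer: $11266$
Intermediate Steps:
$O{\left(J \right)} = J^{2}$
$f = -11197$ ($f = -4 - 11193 = -11197$)
$N{\left(G \right)} = 69 + G$ ($N{\left(G \right)} = 5 + \left(G + 8^{2}\right) = 5 + \left(G + 64\right) = 5 + \left(64 + G\right) = 69 + G$)
$N{\left(0 \left(2 - 4\right) \right)} - f = \left(69 + 0 \left(2 - 4\right)\right) - -11197 = \left(69 + 0 \left(-2\right)\right) + 11197 = \left(69 + 0\right) + 11197 = 69 + 11197 = 11266$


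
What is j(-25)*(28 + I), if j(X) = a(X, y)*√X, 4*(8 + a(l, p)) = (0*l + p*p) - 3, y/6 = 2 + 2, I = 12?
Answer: 27050*I ≈ 27050.0*I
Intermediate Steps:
y = 24 (y = 6*(2 + 2) = 6*4 = 24)
a(l, p) = -35/4 + p²/4 (a(l, p) = -8 + ((0*l + p*p) - 3)/4 = -8 + ((0 + p²) - 3)/4 = -8 + (p² - 3)/4 = -8 + (-3 + p²)/4 = -8 + (-¾ + p²/4) = -35/4 + p²/4)
j(X) = 541*√X/4 (j(X) = (-35/4 + (¼)*24²)*√X = (-35/4 + (¼)*576)*√X = (-35/4 + 144)*√X = 541*√X/4)
j(-25)*(28 + I) = (541*√(-25)/4)*(28 + 12) = (541*(5*I)/4)*40 = (2705*I/4)*40 = 27050*I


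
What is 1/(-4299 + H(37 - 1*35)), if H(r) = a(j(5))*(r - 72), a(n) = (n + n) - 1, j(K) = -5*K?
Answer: -1/729 ≈ -0.0013717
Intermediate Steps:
a(n) = -1 + 2*n (a(n) = 2*n - 1 = -1 + 2*n)
H(r) = 3672 - 51*r (H(r) = (-1 + 2*(-5*5))*(r - 72) = (-1 + 2*(-25))*(-72 + r) = (-1 - 50)*(-72 + r) = -51*(-72 + r) = 3672 - 51*r)
1/(-4299 + H(37 - 1*35)) = 1/(-4299 + (3672 - 51*(37 - 1*35))) = 1/(-4299 + (3672 - 51*(37 - 35))) = 1/(-4299 + (3672 - 51*2)) = 1/(-4299 + (3672 - 102)) = 1/(-4299 + 3570) = 1/(-729) = -1/729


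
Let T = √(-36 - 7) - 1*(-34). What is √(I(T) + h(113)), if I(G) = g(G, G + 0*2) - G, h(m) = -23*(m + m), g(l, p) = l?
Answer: I*√5198 ≈ 72.097*I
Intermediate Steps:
h(m) = -46*m
T = 34 + I*√43 (T = √(-43) + 34 = I*√43 + 34 = 34 + I*√43 ≈ 34.0 + 6.5574*I)
I(G) = 0 (I(G) = G - G = 0)
√(I(T) + h(113)) = √(0 - 46*113) = √(0 - 5198) = √(-5198) = I*√5198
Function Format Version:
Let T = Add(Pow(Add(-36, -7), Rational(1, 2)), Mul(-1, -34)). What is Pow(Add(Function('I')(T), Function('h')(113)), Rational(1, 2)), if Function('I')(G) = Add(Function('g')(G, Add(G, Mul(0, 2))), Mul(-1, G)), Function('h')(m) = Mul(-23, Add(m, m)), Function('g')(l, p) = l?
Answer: Mul(I, Pow(5198, Rational(1, 2))) ≈ Mul(72.097, I)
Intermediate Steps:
Function('h')(m) = Mul(-46, m) (Function('h')(m) = Mul(-23, Mul(2, m)) = Mul(-46, m))
T = Add(34, Mul(I, Pow(43, Rational(1, 2)))) (T = Add(Pow(-43, Rational(1, 2)), 34) = Add(Mul(I, Pow(43, Rational(1, 2))), 34) = Add(34, Mul(I, Pow(43, Rational(1, 2)))) ≈ Add(34.000, Mul(6.5574, I)))
Function('I')(G) = 0 (Function('I')(G) = Add(G, Mul(-1, G)) = 0)
Pow(Add(Function('I')(T), Function('h')(113)), Rational(1, 2)) = Pow(Add(0, Mul(-46, 113)), Rational(1, 2)) = Pow(Add(0, -5198), Rational(1, 2)) = Pow(-5198, Rational(1, 2)) = Mul(I, Pow(5198, Rational(1, 2)))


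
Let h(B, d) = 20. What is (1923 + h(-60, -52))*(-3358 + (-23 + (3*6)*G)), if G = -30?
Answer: -7618503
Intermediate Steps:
(1923 + h(-60, -52))*(-3358 + (-23 + (3*6)*G)) = (1923 + 20)*(-3358 + (-23 + (3*6)*(-30))) = 1943*(-3358 + (-23 + 18*(-30))) = 1943*(-3358 + (-23 - 540)) = 1943*(-3358 - 563) = 1943*(-3921) = -7618503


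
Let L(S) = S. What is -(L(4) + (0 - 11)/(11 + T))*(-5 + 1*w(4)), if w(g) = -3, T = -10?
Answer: -56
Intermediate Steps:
-(L(4) + (0 - 11)/(11 + T))*(-5 + 1*w(4)) = -(4 + (0 - 11)/(11 - 10))*(-5 + 1*(-3)) = -(4 - 11/1)*(-5 - 3) = -(4 - 11*1)*(-8) = -(4 - 11)*(-8) = -(-7)*(-8) = -1*56 = -56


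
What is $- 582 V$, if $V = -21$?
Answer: $12222$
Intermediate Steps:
$- 582 V = \left(-582\right) \left(-21\right) = 12222$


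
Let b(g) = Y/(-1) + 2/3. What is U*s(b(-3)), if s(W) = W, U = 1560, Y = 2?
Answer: -2080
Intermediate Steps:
b(g) = -4/3 (b(g) = 2/(-1) + 2/3 = 2*(-1) + 2*(⅓) = -2 + ⅔ = -4/3)
U*s(b(-3)) = 1560*(-4/3) = -2080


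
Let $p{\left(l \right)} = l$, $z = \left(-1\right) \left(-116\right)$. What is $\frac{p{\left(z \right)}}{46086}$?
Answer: $\frac{58}{23043} \approx 0.002517$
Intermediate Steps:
$z = 116$
$\frac{p{\left(z \right)}}{46086} = \frac{116}{46086} = 116 \cdot \frac{1}{46086} = \frac{58}{23043}$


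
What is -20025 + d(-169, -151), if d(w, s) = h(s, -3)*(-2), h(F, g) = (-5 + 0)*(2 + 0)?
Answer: -20005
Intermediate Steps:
h(F, g) = -10 (h(F, g) = -5*2 = -10)
d(w, s) = 20 (d(w, s) = -10*(-2) = 20)
-20025 + d(-169, -151) = -20025 + 20 = -20005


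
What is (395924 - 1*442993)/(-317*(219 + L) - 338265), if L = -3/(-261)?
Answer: 4095003/35469173 ≈ 0.11545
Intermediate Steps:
L = 1/87 (L = -3*(-1/261) = 1/87 ≈ 0.011494)
(395924 - 1*442993)/(-317*(219 + L) - 338265) = (395924 - 1*442993)/(-317*(219 + 1/87) - 338265) = (395924 - 442993)/(-317*19054/87 - 338265) = -47069/(-6040118/87 - 338265) = -47069/(-35469173/87) = -47069*(-87/35469173) = 4095003/35469173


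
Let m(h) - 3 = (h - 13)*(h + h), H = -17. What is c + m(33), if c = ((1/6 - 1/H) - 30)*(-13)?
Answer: 174427/102 ≈ 1710.1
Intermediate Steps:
c = 39481/102 (c = ((1/6 - 1/(-17)) - 30)*(-13) = ((1*(⅙) - 1*(-1/17)) - 30)*(-13) = ((⅙ + 1/17) - 30)*(-13) = (23/102 - 30)*(-13) = -3037/102*(-13) = 39481/102 ≈ 387.07)
m(h) = 3 + 2*h*(-13 + h) (m(h) = 3 + (h - 13)*(h + h) = 3 + (-13 + h)*(2*h) = 3 + 2*h*(-13 + h))
c + m(33) = 39481/102 + (3 - 26*33 + 2*33²) = 39481/102 + (3 - 858 + 2*1089) = 39481/102 + (3 - 858 + 2178) = 39481/102 + 1323 = 174427/102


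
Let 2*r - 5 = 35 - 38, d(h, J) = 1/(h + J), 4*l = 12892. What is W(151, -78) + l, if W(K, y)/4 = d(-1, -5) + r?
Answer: 9679/3 ≈ 3226.3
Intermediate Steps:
l = 3223 (l = (1/4)*12892 = 3223)
d(h, J) = 1/(J + h)
r = 1 (r = 5/2 + (35 - 38)/2 = 5/2 + (1/2)*(-3) = 5/2 - 3/2 = 1)
W(K, y) = 10/3 (W(K, y) = 4*(1/(-5 - 1) + 1) = 4*(1/(-6) + 1) = 4*(-1/6 + 1) = 4*(5/6) = 10/3)
W(151, -78) + l = 10/3 + 3223 = 9679/3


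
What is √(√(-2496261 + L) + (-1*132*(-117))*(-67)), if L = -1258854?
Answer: √(-1034748 + 21*I*√8515) ≈ 0.953 + 1017.2*I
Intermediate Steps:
√(√(-2496261 + L) + (-1*132*(-117))*(-67)) = √(√(-2496261 - 1258854) + (-1*132*(-117))*(-67)) = √(√(-3755115) - 132*(-117)*(-67)) = √(21*I*√8515 + 15444*(-67)) = √(21*I*√8515 - 1034748) = √(-1034748 + 21*I*√8515)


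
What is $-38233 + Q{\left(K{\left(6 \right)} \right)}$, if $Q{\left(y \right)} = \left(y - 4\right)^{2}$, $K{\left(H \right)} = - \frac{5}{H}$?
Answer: $- \frac{1375547}{36} \approx -38210.0$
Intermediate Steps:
$Q{\left(y \right)} = \left(-4 + y\right)^{2}$
$-38233 + Q{\left(K{\left(6 \right)} \right)} = -38233 + \left(-4 - \frac{5}{6}\right)^{2} = -38233 + \left(- \frac{29}{6}\right)^{2} = -38233 + \frac{841}{36} = - \frac{1375547}{36}$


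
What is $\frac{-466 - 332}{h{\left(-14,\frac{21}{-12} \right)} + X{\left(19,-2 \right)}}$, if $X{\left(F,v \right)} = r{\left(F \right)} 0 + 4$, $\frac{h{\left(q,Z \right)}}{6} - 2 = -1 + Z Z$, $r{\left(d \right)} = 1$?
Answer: $- \frac{6384}{227} \approx -28.123$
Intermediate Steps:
$h{\left(q,Z \right)} = 6 + 6 Z^{2}$ ($h{\left(q,Z \right)} = 12 + 6 \left(-1 + Z Z\right) = 12 + 6 \left(-1 + Z^{2}\right) = 12 + \left(-6 + 6 Z^{2}\right) = 6 + 6 Z^{2}$)
$X{\left(F,v \right)} = 4$ ($X{\left(F,v \right)} = 1 \cdot 0 + 4 = 0 + 4 = 4$)
$\frac{-466 - 332}{h{\left(-14,\frac{21}{-12} \right)} + X{\left(19,-2 \right)}} = \frac{-466 - 332}{\left(6 + 6 \left(\frac{21}{-12}\right)^{2}\right) + 4} = - \frac{798}{\left(6 + 6 \left(21 \left(- \frac{1}{12}\right)\right)^{2}\right) + 4} = - \frac{798}{\left(6 + 6 \left(- \frac{7}{4}\right)^{2}\right) + 4} = - \frac{798}{\left(6 + 6 \cdot \frac{49}{16}\right) + 4} = - \frac{798}{\left(6 + \frac{147}{8}\right) + 4} = - \frac{798}{\frac{195}{8} + 4} = - \frac{798}{\frac{227}{8}} = \left(-798\right) \frac{8}{227} = - \frac{6384}{227}$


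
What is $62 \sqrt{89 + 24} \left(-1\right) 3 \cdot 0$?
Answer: $0$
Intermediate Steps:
$62 \sqrt{89 + 24} \left(-1\right) 3 \cdot 0 = 62 \sqrt{113} \left(\left(-3\right) 0\right) = 62 \sqrt{113} \cdot 0 = 0$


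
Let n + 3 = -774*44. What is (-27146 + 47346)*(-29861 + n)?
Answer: -1291184000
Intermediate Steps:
n = -34059 (n = -3 - 774*44 = -3 - 34056 = -34059)
(-27146 + 47346)*(-29861 + n) = (-27146 + 47346)*(-29861 - 34059) = 20200*(-63920) = -1291184000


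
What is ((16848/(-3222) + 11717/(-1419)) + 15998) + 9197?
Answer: 6396129668/254001 ≈ 25182.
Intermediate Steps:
((16848/(-3222) + 11717/(-1419)) + 15998) + 9197 = ((16848*(-1/3222) + 11717*(-1/1419)) + 15998) + 9197 = ((-936/179 - 11717/1419) + 15998) + 9197 = (-3425527/254001 + 15998) + 9197 = 4060082471/254001 + 9197 = 6396129668/254001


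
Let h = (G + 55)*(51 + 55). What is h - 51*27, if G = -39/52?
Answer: 8747/2 ≈ 4373.5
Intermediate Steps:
G = -3/4 (G = -39*1/52 = -3/4 ≈ -0.75000)
h = 11501/2 (h = (-3/4 + 55)*(51 + 55) = (217/4)*106 = 11501/2 ≈ 5750.5)
h - 51*27 = 11501/2 - 51*27 = 11501/2 - 1377 = 8747/2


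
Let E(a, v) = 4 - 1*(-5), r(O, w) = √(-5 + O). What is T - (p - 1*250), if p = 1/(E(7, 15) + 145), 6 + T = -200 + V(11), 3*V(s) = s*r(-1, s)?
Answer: 6775/154 + 11*I*√6/3 ≈ 43.994 + 8.9815*I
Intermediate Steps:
E(a, v) = 9 (E(a, v) = 4 + 5 = 9)
V(s) = I*s*√6/3 (V(s) = (s*√(-5 - 1))/3 = (s*√(-6))/3 = (s*(I*√6))/3 = (I*s*√6)/3 = I*s*√6/3)
T = -206 + 11*I*√6/3 (T = -6 + (-200 + (⅓)*I*11*√6) = -6 + (-200 + 11*I*√6/3) = -206 + 11*I*√6/3 ≈ -206.0 + 8.9815*I)
p = 1/154 (p = 1/(9 + 145) = 1/154 ≈ 0.0064935)
T - (p - 1*250) = (-206 + 11*I*√6/3) - (1/154 - 1*250) = (-206 + 11*I*√6/3) - (1/154 - 250) = (-206 + 11*I*√6/3) - 1*(-38499/154) = (-206 + 11*I*√6/3) + 38499/154 = 6775/154 + 11*I*√6/3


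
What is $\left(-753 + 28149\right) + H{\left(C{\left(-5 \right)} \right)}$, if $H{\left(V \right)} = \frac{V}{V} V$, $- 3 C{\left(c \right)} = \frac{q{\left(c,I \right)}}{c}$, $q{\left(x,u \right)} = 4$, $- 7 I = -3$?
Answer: $\frac{410944}{15} \approx 27396.0$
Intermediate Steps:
$I = \frac{3}{7}$ ($I = \left(- \frac{1}{7}\right) \left(-3\right) = \frac{3}{7} \approx 0.42857$)
$C{\left(c \right)} = - \frac{4}{3 c}$ ($C{\left(c \right)} = - \frac{4 \frac{1}{c}}{3} = - \frac{4}{3 c}$)
$H{\left(V \right)} = V$ ($H{\left(V \right)} = 1 V = V$)
$\left(-753 + 28149\right) + H{\left(C{\left(-5 \right)} \right)} = \left(-753 + 28149\right) - \frac{4}{3 \left(-5\right)} = 27396 - - \frac{4}{15} = 27396 + \frac{4}{15} = \frac{410944}{15}$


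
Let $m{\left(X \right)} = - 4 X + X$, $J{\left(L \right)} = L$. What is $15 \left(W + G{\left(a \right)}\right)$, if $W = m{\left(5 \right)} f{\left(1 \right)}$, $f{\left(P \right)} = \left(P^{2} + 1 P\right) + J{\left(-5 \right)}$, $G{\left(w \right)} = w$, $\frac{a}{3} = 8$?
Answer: $1035$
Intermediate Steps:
$a = 24$ ($a = 3 \cdot 8 = 24$)
$m{\left(X \right)} = - 3 X$
$f{\left(P \right)} = -5 + P + P^{2}$ ($f{\left(P \right)} = \left(P^{2} + 1 P\right) - 5 = \left(P^{2} + P\right) - 5 = \left(P + P^{2}\right) - 5 = -5 + P + P^{2}$)
$W = 45$ ($W = \left(-3\right) 5 \left(-5 + 1 + 1^{2}\right) = - 15 \left(-5 + 1 + 1\right) = \left(-15\right) \left(-3\right) = 45$)
$15 \left(W + G{\left(a \right)}\right) = 15 \left(45 + 24\right) = 15 \cdot 69 = 1035$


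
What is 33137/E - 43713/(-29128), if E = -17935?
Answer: -181221881/522410680 ≈ -0.34690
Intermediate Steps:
33137/E - 43713/(-29128) = 33137/(-17935) - 43713/(-29128) = 33137*(-1/17935) - 43713*(-1/29128) = -33137/17935 + 43713/29128 = -181221881/522410680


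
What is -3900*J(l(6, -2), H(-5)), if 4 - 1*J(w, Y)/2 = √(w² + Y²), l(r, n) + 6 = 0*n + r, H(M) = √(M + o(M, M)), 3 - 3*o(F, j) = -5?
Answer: -31200 + 2600*I*√21 ≈ -31200.0 + 11915.0*I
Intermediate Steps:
o(F, j) = 8/3 (o(F, j) = 1 - ⅓*(-5) = 1 + 5/3 = 8/3)
H(M) = √(8/3 + M) (H(M) = √(M + 8/3) = √(8/3 + M))
l(r, n) = -6 + r (l(r, n) = -6 + (0*n + r) = -6 + (0 + r) = -6 + r)
J(w, Y) = 8 - 2*√(Y² + w²) (J(w, Y) = 8 - 2*√(w² + Y²) = 8 - 2*√(Y² + w²))
-3900*J(l(6, -2), H(-5)) = -3900*(8 - 2*√((√(24 + 9*(-5))/3)² + (-6 + 6)²)) = -3900*(8 - 2*√((√(24 - 45)/3)² + 0²)) = -3900*(8 - 2*√((√(-21)/3)² + 0)) = -3900*(8 - 2*√(((I*√21)/3)² + 0)) = -3900*(8 - 2*√((I*√21/3)² + 0)) = -3900*(8 - 2*√(-7/3 + 0)) = -3900*(8 - 2*I*√21/3) = -31200 + 2600*I*√21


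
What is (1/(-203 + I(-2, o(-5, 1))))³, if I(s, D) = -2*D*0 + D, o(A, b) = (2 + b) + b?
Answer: -1/7880599 ≈ -1.2689e-7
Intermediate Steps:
o(A, b) = 2 + 2*b
I(s, D) = D (I(s, D) = 0 + D = D)
(1/(-203 + I(-2, o(-5, 1))))³ = (1/(-203 + (2 + 2*1)))³ = (1/(-203 + (2 + 2)))³ = (1/(-203 + 4))³ = (1/(-199))³ = (-1/199)³ = -1/7880599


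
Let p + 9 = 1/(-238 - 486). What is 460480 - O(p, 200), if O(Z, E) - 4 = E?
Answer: 460276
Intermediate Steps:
p = -6517/724 (p = -9 + 1/(-238 - 486) = -9 + 1/(-724) = -9 - 1/724 = -6517/724 ≈ -9.0014)
O(Z, E) = 4 + E
460480 - O(p, 200) = 460480 - (4 + 200) = 460480 - 1*204 = 460480 - 204 = 460276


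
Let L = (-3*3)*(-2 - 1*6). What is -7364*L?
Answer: -530208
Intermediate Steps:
L = 72 (L = -9*(-2 - 6) = -9*(-8) = 72)
-7364*L = -7364*72 = -530208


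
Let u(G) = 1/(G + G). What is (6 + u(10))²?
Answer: 14641/400 ≈ 36.602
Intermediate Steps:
u(G) = 1/(2*G)
(6 + u(10))² = (6 + (½)/10)² = (6 + (½)*(⅒))² = (6 + 1/20)² = (121/20)² = 14641/400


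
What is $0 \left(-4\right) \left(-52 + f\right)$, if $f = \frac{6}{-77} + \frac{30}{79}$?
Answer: $0$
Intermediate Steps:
$f = \frac{1836}{6083}$ ($f = 6 \left(- \frac{1}{77}\right) + 30 \cdot \frac{1}{79} = - \frac{6}{77} + \frac{30}{79} = \frac{1836}{6083} \approx 0.30182$)
$0 \left(-4\right) \left(-52 + f\right) = 0 \left(-4\right) \left(-52 + \frac{1836}{6083}\right) = 0 \left(- \frac{314480}{6083}\right) = 0$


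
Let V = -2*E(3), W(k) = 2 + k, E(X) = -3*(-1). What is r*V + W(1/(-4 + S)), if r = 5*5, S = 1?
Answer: -445/3 ≈ -148.33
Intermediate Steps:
E(X) = 3
r = 25
V = -6 (V = -2*3 = -6)
r*V + W(1/(-4 + S)) = 25*(-6) + (2 + 1/(-4 + 1)) = -150 + (2 + 1/(-3)) = -150 + (2 - ⅓) = -150 + 5/3 = -445/3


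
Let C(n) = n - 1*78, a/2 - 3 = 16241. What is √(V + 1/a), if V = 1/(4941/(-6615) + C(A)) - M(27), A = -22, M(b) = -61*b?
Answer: 3*√29419164087405600154/400950652 ≈ 40.583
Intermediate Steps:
a = 32488 (a = 6 + 2*16241 = 6 + 32482 = 32488)
C(n) = -78 + n (C(n) = n - 78 = -78 + n)
V = 40652656/24683 (V = 1/(4941/(-6615) + (-78 - 22)) - (-61)*27 = 1/(4941*(-1/6615) - 100) - 1*(-1647) = 1/(-183/245 - 100) + 1647 = 1/(-24683/245) + 1647 = -245/24683 + 1647 = 40652656/24683 ≈ 1647.0)
√(V + 1/a) = √(40652656/24683 + 1/32488) = √(1320723512811/801901304) = 3*√29419164087405600154/400950652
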